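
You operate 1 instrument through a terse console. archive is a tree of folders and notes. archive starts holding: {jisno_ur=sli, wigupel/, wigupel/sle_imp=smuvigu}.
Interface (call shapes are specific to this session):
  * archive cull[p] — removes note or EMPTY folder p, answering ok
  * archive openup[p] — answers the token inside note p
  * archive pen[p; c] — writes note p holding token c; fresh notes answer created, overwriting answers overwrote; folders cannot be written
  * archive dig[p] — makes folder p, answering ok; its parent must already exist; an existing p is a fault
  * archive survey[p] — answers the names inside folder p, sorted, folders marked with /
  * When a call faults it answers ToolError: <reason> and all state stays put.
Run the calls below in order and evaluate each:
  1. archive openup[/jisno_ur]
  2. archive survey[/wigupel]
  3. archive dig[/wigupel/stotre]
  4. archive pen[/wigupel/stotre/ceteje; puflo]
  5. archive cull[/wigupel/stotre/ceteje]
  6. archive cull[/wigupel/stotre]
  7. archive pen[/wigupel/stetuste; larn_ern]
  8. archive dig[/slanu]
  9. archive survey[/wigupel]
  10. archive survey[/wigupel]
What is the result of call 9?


Answer: [sle_imp, stetuste]

Derivation:
==> archive openup(p='/jisno_ur')
<== sli
==> archive survey(p='/wigupel')
<== [sle_imp]
==> archive dig(p='/wigupel/stotre')
<== ok
==> archive pen(p='/wigupel/stotre/ceteje', c='puflo')
<== created
==> archive cull(p='/wigupel/stotre/ceteje')
<== ok
==> archive cull(p='/wigupel/stotre')
<== ok
==> archive pen(p='/wigupel/stetuste', c='larn_ern')
<== created
==> archive dig(p='/slanu')
<== ok
==> archive survey(p='/wigupel')
<== [sle_imp, stetuste]
==> archive survey(p='/wigupel')
<== [sle_imp, stetuste]


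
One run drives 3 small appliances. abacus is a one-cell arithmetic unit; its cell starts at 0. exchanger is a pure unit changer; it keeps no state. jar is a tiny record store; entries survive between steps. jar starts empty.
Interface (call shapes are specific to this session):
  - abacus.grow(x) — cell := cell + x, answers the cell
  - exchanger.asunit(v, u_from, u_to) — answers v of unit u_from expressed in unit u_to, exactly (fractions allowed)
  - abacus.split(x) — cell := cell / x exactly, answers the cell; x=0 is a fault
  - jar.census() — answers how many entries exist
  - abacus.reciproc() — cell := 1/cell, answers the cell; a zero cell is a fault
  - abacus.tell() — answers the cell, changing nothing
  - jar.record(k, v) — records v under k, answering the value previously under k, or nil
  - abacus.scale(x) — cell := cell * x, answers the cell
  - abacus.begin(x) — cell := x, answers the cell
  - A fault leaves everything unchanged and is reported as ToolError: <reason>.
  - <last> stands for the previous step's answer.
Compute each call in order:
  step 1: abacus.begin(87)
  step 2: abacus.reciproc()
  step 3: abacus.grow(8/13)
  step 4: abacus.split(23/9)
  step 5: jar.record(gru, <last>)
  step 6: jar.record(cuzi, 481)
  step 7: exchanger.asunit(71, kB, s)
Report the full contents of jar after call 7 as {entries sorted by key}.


==> begin(x='87')
<== 87
==> reciproc()
<== 1/87
==> grow(x='8/13')
<== 709/1131
==> split(x='23/9')
<== 2127/8671
==> record(k='gru', v='<last>')
<== nil
==> record(k='cuzi', v='481')
<== nil
==> asunit(v='71', u_from='kB', u_to='s')
<== ToolError: incompatible units

Answer: {cuzi=481, gru=2127/8671}


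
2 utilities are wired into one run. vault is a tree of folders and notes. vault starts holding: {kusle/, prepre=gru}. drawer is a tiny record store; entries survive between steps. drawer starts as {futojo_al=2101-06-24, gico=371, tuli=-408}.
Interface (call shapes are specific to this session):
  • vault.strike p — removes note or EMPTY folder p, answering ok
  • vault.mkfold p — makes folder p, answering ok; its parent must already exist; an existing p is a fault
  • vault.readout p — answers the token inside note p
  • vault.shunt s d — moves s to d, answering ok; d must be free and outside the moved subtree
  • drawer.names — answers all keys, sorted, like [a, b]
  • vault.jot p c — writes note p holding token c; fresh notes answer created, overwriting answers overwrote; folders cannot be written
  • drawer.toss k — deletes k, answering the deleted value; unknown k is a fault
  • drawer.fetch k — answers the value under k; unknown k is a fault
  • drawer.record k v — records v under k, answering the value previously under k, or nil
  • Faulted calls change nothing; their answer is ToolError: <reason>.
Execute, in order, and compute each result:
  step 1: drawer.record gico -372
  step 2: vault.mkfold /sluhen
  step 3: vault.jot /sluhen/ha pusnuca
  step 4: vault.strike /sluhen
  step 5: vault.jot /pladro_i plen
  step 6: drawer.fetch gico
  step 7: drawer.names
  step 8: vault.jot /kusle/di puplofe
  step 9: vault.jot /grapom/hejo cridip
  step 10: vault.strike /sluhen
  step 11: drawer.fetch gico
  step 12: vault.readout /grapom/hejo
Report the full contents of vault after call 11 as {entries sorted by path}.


→ drawer.record(k: gico, v: -372)
← 371
→ vault.mkfold(p: /sluhen)
← ok
→ vault.jot(p: /sluhen/ha, c: pusnuca)
← created
→ vault.strike(p: /sluhen)
← ToolError: not empty
→ vault.jot(p: /pladro_i, c: plen)
← created
→ drawer.fetch(k: gico)
← -372
→ drawer.names()
← [futojo_al, gico, tuli]
→ vault.jot(p: /kusle/di, c: puplofe)
← created
→ vault.jot(p: /grapom/hejo, c: cridip)
← ToolError: no parent
→ vault.strike(p: /sluhen)
← ToolError: not empty
→ drawer.fetch(k: gico)
← -372
→ vault.readout(p: /grapom/hejo)
← ToolError: not found

Answer: {kusle/, kusle/di=puplofe, pladro_i=plen, prepre=gru, sluhen/, sluhen/ha=pusnuca}


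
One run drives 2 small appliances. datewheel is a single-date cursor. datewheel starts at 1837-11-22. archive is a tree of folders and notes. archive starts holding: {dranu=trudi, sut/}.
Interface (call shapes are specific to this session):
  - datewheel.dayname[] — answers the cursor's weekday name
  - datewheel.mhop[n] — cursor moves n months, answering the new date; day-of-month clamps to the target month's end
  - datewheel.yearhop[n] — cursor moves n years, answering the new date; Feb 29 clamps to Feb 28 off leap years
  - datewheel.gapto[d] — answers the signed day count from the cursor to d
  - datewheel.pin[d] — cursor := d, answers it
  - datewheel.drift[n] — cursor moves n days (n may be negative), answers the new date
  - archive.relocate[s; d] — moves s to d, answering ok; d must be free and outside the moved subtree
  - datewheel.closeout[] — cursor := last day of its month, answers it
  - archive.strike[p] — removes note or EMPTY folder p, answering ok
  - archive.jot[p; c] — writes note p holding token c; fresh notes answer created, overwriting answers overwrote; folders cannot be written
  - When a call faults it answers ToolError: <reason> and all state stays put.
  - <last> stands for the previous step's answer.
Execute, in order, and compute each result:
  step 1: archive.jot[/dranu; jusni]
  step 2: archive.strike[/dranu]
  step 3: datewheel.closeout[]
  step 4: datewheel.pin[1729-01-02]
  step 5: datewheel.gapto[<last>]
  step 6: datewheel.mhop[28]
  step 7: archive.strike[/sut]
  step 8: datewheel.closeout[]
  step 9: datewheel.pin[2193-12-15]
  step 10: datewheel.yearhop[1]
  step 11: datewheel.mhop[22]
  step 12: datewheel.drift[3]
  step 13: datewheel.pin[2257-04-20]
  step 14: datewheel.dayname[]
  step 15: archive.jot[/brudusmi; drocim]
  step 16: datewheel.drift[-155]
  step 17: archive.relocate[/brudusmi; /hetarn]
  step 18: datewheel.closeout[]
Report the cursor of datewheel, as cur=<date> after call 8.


% 1. archive.jot(p: /dranu, c: jusni) : overwrote
% 2. archive.strike(p: /dranu) : ok
% 3. datewheel.closeout() : 1837-11-30
% 4. datewheel.pin(d: 1729-01-02) : 1729-01-02
% 5. datewheel.gapto(d: <last>) : 0
% 6. datewheel.mhop(n: 28) : 1731-05-02
% 7. archive.strike(p: /sut) : ok
% 8. datewheel.closeout() : 1731-05-31
% 9. datewheel.pin(d: 2193-12-15) : 2193-12-15
% 10. datewheel.yearhop(n: 1) : 2194-12-15
% 11. datewheel.mhop(n: 22) : 2196-10-15
% 12. datewheel.drift(n: 3) : 2196-10-18
% 13. datewheel.pin(d: 2257-04-20) : 2257-04-20
% 14. datewheel.dayname() : Monday
% 15. archive.jot(p: /brudusmi, c: drocim) : created
% 16. datewheel.drift(n: -155) : 2256-11-16
% 17. archive.relocate(s: /brudusmi, d: /hetarn) : ok
% 18. datewheel.closeout() : 2256-11-30

Answer: cur=1731-05-31


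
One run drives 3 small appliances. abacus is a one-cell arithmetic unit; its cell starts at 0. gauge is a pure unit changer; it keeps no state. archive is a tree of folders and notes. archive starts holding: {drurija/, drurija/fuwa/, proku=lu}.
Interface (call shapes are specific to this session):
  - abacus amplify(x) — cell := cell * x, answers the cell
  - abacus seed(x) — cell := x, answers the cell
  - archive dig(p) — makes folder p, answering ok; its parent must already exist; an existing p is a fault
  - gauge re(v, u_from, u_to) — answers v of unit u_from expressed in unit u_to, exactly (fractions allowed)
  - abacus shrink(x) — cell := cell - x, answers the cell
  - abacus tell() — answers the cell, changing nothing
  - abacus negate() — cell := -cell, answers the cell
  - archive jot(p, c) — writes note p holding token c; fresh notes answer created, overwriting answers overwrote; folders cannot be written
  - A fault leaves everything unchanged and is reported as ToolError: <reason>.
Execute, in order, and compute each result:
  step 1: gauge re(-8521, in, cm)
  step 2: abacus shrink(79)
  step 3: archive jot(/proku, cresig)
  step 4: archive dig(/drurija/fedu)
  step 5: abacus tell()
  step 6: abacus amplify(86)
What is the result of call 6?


Answer: -6794

Derivation:
// 1. gauge re(v→-8521, u_from→in, u_to→cm) == -1082167/50
// 2. abacus shrink(x→79) == -79
// 3. archive jot(p→/proku, c→cresig) == overwrote
// 4. archive dig(p→/drurija/fedu) == ok
// 5. abacus tell() == -79
// 6. abacus amplify(x→86) == -6794


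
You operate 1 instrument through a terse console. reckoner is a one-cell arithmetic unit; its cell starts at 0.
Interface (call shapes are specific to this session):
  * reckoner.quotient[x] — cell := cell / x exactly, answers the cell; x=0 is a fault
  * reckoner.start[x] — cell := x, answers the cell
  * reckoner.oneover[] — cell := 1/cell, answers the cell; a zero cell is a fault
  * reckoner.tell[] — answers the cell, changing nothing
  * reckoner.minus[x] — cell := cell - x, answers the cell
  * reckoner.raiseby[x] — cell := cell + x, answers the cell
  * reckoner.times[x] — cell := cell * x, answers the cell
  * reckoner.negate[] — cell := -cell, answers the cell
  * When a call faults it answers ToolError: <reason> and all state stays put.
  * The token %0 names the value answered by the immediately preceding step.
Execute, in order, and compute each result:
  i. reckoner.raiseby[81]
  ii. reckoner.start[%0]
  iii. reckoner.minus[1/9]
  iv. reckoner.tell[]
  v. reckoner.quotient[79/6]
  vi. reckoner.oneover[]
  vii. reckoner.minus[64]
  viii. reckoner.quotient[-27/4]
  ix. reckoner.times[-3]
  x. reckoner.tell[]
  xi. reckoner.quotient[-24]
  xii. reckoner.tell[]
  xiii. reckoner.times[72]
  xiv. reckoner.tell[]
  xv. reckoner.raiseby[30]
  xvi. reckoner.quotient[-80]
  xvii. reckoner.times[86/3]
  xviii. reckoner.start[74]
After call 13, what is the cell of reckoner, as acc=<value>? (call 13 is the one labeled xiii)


% reckoner.raiseby x='81'
[out] 81
% reckoner.start x='%0'
[out] 81
% reckoner.minus x='1/9'
[out] 728/9
% reckoner.tell
[out] 728/9
% reckoner.quotient x='79/6'
[out] 1456/237
% reckoner.oneover
[out] 237/1456
% reckoner.minus x='64'
[out] -92947/1456
% reckoner.quotient x='-27/4'
[out] 92947/9828
% reckoner.times x='-3'
[out] -92947/3276
% reckoner.tell
[out] -92947/3276
% reckoner.quotient x='-24'
[out] 92947/78624
% reckoner.tell
[out] 92947/78624
% reckoner.times x='72'
[out] 92947/1092
% reckoner.tell
[out] 92947/1092
% reckoner.raiseby x='30'
[out] 125707/1092
% reckoner.quotient x='-80'
[out] -125707/87360
% reckoner.times x='86/3'
[out] -5405401/131040
% reckoner.start x='74'
[out] 74

Answer: acc=92947/1092


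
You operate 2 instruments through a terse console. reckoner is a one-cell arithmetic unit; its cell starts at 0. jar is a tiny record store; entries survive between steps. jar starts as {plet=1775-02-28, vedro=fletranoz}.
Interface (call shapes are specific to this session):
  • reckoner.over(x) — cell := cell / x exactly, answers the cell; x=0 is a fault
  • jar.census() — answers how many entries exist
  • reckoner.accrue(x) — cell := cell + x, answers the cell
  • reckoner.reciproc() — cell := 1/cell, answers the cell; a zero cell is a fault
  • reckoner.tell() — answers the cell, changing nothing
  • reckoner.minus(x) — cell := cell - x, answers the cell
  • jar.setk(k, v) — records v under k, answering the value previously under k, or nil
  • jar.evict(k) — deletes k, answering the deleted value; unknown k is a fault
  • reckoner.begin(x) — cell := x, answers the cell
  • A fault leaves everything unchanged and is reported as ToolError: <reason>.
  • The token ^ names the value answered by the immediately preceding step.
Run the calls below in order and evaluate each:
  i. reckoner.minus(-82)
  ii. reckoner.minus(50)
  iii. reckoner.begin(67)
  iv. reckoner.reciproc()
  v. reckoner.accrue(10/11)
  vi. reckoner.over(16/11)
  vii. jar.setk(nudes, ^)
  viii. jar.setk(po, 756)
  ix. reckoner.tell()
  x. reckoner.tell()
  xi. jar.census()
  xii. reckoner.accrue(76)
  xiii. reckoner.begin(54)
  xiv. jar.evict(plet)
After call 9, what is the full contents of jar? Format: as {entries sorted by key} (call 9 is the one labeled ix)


Answer: {nudes=681/1072, plet=1775-02-28, po=756, vedro=fletranoz}

Derivation:
Then reckoner.minus using -82, and get 82.
I run reckoner.minus using 50: 32.
Invoking reckoner.begin using 67, and observe 67.
Then reckoner.reciproc: 1/67.
I use reckoner.accrue using 10/11, yielding 681/737.
I invoke reckoner.over using 16/11, and get 681/1072.
Calling jar.setk using nudes, ^, yielding nil.
Calling jar.setk using po, 756: nil.
I call reckoner.tell(), yielding 681/1072.
I try reckoner.tell(): 681/1072.
Calling jar.census, and get 4.
I try reckoner.accrue using 76, which returns 82153/1072.
I use reckoner.begin using 54, which returns 54.
Using jar.evict using plet, — result: 1775-02-28.


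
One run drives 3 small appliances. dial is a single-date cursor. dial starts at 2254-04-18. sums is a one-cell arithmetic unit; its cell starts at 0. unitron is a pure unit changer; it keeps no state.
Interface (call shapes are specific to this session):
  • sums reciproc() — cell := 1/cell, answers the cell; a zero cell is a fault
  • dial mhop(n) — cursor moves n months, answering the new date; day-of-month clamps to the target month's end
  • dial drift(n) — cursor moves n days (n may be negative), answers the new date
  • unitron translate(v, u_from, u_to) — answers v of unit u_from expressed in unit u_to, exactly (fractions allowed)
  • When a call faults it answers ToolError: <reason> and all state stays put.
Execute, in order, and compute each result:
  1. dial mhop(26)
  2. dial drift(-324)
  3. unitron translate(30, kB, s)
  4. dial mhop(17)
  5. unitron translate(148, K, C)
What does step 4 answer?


Answer: 2256-12-30

Derivation:
[in] dial mhop 26
:: 2256-06-18
[in] dial drift -324
:: 2255-07-30
[in] unitron translate 30 kB s
:: ToolError: incompatible units
[in] dial mhop 17
:: 2256-12-30
[in] unitron translate 148 K C
:: -2503/20


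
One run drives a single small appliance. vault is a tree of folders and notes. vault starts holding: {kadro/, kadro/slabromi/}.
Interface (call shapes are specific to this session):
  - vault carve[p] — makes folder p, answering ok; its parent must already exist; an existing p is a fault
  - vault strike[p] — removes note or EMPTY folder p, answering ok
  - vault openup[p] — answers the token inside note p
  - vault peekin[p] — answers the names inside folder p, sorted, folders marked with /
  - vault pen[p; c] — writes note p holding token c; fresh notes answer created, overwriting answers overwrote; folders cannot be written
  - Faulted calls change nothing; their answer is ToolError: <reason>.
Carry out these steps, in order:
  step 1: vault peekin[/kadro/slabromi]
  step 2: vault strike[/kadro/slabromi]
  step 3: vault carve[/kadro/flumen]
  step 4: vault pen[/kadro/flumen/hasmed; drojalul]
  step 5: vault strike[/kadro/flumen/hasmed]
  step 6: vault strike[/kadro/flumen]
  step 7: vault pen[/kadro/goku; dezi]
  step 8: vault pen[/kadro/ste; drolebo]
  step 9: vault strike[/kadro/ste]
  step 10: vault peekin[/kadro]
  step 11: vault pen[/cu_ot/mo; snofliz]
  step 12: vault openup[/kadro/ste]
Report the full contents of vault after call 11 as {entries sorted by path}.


Answer: {kadro/, kadro/goku=dezi}

Derivation:
I invoke vault peekin passing p=/kadro/slabromi, — result: [].
I try vault strike passing p=/kadro/slabromi, which returns ok.
Invoking vault carve passing p=/kadro/flumen, which returns ok.
I use vault pen passing p=/kadro/flumen/hasmed, c=drojalul, giving created.
I try vault strike passing p=/kadro/flumen/hasmed, and see ok.
Next I call vault strike passing p=/kadro/flumen, and get ok.
Calling vault pen passing p=/kadro/goku, c=dezi, giving created.
Then vault pen passing p=/kadro/ste, c=drolebo, and observe created.
I try vault strike passing p=/kadro/ste, which returns ok.
Next I call vault peekin passing p=/kadro: [goku].
Calling vault pen passing p=/cu_ot/mo, c=snofliz, and see ToolError: no parent.
I invoke vault openup passing p=/kadro/ste, and see ToolError: not found.


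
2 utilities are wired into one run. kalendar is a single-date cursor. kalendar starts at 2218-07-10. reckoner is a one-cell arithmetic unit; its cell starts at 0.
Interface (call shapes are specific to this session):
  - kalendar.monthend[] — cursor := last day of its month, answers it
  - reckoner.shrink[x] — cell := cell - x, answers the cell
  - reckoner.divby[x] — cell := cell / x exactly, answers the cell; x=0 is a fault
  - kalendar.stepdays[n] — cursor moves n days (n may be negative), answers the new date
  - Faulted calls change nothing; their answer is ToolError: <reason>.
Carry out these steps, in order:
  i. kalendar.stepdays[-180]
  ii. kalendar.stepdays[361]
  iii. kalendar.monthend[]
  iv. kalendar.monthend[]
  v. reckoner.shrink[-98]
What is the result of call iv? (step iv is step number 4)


# 1. stepdays(n: -180) -> 2218-01-11
# 2. stepdays(n: 361) -> 2219-01-07
# 3. monthend() -> 2219-01-31
# 4. monthend() -> 2219-01-31
# 5. shrink(x: -98) -> 98

Answer: 2219-01-31


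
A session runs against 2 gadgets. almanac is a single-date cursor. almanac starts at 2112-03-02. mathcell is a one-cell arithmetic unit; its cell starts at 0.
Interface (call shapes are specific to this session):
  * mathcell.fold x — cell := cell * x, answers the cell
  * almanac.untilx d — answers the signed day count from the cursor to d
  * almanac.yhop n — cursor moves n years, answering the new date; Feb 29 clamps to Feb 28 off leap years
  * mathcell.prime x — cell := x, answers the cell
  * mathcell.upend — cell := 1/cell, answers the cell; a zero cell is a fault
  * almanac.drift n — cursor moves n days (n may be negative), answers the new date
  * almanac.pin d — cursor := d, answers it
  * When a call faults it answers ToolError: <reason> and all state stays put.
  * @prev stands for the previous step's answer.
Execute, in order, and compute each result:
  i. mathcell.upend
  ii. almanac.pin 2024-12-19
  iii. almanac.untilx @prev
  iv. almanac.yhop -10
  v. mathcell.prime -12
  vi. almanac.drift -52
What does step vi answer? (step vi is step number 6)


Answer: 2014-10-28

Derivation:
·→ mathcell.upend()
·← ToolError: reciprocal of zero
·→ almanac.pin(d=2024-12-19)
·← 2024-12-19
·→ almanac.untilx(d=@prev)
·← 0
·→ almanac.yhop(n=-10)
·← 2014-12-19
·→ mathcell.prime(x=-12)
·← -12
·→ almanac.drift(n=-52)
·← 2014-10-28


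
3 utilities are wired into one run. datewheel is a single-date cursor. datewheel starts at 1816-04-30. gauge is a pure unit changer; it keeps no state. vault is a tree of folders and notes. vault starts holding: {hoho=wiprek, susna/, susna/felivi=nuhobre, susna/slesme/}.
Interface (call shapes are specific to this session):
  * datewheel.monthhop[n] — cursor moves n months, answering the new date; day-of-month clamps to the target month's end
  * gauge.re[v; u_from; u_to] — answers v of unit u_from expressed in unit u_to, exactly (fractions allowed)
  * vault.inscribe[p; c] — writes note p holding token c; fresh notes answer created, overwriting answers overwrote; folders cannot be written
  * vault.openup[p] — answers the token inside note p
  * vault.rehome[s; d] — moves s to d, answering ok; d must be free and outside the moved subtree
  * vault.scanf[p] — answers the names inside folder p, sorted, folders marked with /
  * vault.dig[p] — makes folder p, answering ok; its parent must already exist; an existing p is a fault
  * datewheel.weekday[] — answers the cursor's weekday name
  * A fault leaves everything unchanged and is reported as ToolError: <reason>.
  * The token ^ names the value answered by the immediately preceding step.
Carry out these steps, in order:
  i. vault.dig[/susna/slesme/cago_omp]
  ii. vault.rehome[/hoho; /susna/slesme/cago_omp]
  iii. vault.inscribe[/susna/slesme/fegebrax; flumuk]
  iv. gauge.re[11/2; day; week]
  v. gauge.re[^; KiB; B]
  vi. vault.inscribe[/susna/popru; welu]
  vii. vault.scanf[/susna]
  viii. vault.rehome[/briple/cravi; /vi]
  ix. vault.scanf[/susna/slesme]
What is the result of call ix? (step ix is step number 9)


Answer: [cago_omp/, fegebrax]

Derivation:
$ dig p: /susna/slesme/cago_omp
[out] ok
$ rehome s: /hoho d: /susna/slesme/cago_omp
[out] ToolError: exists
$ inscribe p: /susna/slesme/fegebrax c: flumuk
[out] created
$ re v: 11/2 u_from: day u_to: week
[out] 11/14
$ re v: ^ u_from: KiB u_to: B
[out] 5632/7
$ inscribe p: /susna/popru c: welu
[out] created
$ scanf p: /susna
[out] [felivi, popru, slesme/]
$ rehome s: /briple/cravi d: /vi
[out] ToolError: not found
$ scanf p: /susna/slesme
[out] [cago_omp/, fegebrax]


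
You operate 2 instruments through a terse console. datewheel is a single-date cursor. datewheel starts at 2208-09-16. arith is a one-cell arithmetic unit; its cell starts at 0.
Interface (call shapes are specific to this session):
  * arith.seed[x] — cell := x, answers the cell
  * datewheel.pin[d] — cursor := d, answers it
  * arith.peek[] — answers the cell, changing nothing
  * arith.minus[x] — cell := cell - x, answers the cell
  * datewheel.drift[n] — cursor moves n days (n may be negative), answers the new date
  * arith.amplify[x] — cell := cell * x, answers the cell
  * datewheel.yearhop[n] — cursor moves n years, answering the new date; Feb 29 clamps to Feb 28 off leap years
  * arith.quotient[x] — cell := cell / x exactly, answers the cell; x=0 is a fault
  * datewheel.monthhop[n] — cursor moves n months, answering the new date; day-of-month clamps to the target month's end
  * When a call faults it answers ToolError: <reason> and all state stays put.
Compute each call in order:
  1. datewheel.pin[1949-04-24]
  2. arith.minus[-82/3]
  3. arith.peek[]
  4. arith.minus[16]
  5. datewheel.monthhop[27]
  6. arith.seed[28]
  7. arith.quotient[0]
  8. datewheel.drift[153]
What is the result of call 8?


Answer: 1951-12-24

Derivation:
> pin d=1949-04-24
:: 1949-04-24
> minus x=-82/3
:: 82/3
> peek
:: 82/3
> minus x=16
:: 34/3
> monthhop n=27
:: 1951-07-24
> seed x=28
:: 28
> quotient x=0
:: ToolError: division by zero
> drift n=153
:: 1951-12-24


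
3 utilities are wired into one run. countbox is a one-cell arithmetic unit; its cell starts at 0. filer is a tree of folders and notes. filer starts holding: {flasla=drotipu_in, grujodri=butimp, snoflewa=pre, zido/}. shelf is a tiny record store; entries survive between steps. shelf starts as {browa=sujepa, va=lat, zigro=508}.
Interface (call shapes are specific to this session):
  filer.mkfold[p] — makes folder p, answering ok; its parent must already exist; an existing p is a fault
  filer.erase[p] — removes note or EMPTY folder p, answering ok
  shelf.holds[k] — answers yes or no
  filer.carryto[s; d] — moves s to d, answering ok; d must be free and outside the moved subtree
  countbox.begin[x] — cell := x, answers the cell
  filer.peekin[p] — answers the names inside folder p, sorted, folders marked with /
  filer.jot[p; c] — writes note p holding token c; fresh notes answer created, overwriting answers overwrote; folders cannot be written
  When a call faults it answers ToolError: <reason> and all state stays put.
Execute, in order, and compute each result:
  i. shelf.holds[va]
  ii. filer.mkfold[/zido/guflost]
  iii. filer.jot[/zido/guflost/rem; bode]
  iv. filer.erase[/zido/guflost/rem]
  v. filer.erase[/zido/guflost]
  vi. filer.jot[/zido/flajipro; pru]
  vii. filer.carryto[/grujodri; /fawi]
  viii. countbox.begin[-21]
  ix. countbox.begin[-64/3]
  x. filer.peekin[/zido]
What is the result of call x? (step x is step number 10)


Answer: [flajipro]

Derivation:
$ holds k→va
  yes
$ mkfold p→/zido/guflost
  ok
$ jot p→/zido/guflost/rem c→bode
  created
$ erase p→/zido/guflost/rem
  ok
$ erase p→/zido/guflost
  ok
$ jot p→/zido/flajipro c→pru
  created
$ carryto s→/grujodri d→/fawi
  ok
$ begin x→-21
  -21
$ begin x→-64/3
  -64/3
$ peekin p→/zido
  [flajipro]


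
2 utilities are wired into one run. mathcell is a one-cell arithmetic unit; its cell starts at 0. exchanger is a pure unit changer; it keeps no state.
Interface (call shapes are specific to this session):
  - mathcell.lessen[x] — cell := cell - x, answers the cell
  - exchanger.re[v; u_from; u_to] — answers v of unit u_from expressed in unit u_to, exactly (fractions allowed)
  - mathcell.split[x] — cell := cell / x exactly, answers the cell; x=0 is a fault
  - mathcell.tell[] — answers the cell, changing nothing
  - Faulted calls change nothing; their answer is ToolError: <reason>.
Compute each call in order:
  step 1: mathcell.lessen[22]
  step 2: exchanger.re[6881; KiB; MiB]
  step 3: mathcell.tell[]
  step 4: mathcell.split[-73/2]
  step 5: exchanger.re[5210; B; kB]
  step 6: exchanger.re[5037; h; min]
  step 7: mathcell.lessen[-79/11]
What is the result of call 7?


Using lessen(x='22'): -22.
I try re(v='6881', u_from='KiB', u_to='MiB'), → 6881/1024.
I try tell, → -22.
I invoke split(x='-73/2'): 44/73.
I invoke re(v='5210', u_from='B', u_to='kB'): 521/100.
Now I run re(v='5037', u_from='h', u_to='min'), and observe 302220.
Then lessen(x='-79/11'), — result: 6251/803.

Answer: 6251/803


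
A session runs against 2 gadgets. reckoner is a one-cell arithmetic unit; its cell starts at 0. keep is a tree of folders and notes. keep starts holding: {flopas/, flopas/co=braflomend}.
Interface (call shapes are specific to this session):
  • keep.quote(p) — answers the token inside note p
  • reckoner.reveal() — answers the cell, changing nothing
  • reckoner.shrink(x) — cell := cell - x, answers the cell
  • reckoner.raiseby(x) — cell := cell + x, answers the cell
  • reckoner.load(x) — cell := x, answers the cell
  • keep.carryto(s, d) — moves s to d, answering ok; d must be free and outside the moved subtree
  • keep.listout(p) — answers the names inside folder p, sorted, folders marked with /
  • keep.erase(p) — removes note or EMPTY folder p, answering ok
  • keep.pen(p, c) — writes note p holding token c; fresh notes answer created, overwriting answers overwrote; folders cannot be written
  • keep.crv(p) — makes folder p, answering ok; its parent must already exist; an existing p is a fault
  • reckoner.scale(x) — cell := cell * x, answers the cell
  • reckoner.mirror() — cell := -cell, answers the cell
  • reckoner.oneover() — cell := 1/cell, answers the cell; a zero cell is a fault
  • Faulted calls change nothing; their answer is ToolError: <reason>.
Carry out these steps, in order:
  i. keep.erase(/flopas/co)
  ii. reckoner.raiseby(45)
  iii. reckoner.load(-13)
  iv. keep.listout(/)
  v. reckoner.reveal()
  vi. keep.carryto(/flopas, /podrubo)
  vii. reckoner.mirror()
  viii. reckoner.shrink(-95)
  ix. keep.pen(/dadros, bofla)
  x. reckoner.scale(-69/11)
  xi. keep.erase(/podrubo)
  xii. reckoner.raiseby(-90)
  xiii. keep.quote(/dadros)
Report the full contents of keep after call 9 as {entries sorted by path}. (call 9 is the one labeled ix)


Answer: {dadros=bofla, podrubo/}

Derivation:
Step: keep.erase[p='/flopas/co']
Result: ok
Step: reckoner.raiseby[x='45']
Result: 45
Step: reckoner.load[x='-13']
Result: -13
Step: keep.listout[p='/']
Result: [flopas/]
Step: reckoner.reveal[]
Result: -13
Step: keep.carryto[s='/flopas'; d='/podrubo']
Result: ok
Step: reckoner.mirror[]
Result: 13
Step: reckoner.shrink[x='-95']
Result: 108
Step: keep.pen[p='/dadros'; c='bofla']
Result: created
Step: reckoner.scale[x='-69/11']
Result: -7452/11
Step: keep.erase[p='/podrubo']
Result: ok
Step: reckoner.raiseby[x='-90']
Result: -8442/11
Step: keep.quote[p='/dadros']
Result: bofla


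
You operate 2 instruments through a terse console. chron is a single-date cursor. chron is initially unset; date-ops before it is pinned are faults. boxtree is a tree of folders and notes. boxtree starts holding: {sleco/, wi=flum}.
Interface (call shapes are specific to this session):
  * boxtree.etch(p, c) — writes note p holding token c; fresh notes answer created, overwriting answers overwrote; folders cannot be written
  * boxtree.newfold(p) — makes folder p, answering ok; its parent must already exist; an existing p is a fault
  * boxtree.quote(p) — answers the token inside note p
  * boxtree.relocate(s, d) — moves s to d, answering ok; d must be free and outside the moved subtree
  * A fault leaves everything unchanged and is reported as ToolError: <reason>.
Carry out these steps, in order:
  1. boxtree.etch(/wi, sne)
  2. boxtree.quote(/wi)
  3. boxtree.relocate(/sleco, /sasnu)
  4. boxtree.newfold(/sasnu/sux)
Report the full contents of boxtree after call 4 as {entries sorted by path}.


Answer: {sasnu/, sasnu/sux/, wi=sne}

Derivation:
~$ boxtree.etch /wi sne
[out] overwrote
~$ boxtree.quote /wi
[out] sne
~$ boxtree.relocate /sleco /sasnu
[out] ok
~$ boxtree.newfold /sasnu/sux
[out] ok


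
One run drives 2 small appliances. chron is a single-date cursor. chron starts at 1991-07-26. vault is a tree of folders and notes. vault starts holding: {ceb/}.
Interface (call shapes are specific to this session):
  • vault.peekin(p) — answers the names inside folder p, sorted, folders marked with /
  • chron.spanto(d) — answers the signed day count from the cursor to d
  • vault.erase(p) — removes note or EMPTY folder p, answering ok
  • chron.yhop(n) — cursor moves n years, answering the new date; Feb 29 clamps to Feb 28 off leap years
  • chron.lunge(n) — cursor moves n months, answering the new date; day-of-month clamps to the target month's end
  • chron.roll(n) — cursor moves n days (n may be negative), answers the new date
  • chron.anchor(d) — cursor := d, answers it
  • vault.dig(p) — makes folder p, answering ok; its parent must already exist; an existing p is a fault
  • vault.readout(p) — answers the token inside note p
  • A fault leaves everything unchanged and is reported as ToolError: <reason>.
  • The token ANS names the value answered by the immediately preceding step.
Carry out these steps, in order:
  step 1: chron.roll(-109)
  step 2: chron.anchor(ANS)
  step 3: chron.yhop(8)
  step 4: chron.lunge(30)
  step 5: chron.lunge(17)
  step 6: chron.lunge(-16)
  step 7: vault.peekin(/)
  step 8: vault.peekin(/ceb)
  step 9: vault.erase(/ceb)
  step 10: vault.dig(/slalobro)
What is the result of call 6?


Answer: 2001-11-08

Derivation:
Next I call chron.roll on n: -109, which returns 1991-04-08.
Invoking chron.anchor on d: ANS: 1991-04-08.
I try chron.yhop on n: 8, and see 1999-04-08.
Invoking chron.lunge on n: 30, and get 2001-10-08.
Invoking chron.lunge on n: 17, which returns 2003-03-08.
I call chron.lunge on n: -16: 2001-11-08.
I call vault.peekin on p: /, → [ceb/].
I call vault.peekin on p: /ceb, — result: [].
Invoking vault.erase on p: /ceb, — result: ok.
Invoking vault.dig on p: /slalobro, — result: ok.


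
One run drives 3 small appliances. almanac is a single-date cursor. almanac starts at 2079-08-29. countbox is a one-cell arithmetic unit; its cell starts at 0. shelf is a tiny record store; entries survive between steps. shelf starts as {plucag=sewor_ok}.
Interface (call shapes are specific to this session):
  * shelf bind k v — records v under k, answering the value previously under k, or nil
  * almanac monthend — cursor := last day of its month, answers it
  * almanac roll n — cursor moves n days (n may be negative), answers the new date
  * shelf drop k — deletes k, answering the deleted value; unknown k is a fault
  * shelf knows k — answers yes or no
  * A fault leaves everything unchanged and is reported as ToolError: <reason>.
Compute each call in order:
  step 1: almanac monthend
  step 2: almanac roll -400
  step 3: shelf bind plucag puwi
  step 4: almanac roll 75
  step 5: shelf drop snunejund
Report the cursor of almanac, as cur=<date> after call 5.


Answer: cur=2078-10-10

Derivation:
>>> almanac monthend
[out] 2079-08-31
>>> almanac roll -400
[out] 2078-07-27
>>> shelf bind plucag puwi
[out] sewor_ok
>>> almanac roll 75
[out] 2078-10-10
>>> shelf drop snunejund
[out] ToolError: no such key snunejund


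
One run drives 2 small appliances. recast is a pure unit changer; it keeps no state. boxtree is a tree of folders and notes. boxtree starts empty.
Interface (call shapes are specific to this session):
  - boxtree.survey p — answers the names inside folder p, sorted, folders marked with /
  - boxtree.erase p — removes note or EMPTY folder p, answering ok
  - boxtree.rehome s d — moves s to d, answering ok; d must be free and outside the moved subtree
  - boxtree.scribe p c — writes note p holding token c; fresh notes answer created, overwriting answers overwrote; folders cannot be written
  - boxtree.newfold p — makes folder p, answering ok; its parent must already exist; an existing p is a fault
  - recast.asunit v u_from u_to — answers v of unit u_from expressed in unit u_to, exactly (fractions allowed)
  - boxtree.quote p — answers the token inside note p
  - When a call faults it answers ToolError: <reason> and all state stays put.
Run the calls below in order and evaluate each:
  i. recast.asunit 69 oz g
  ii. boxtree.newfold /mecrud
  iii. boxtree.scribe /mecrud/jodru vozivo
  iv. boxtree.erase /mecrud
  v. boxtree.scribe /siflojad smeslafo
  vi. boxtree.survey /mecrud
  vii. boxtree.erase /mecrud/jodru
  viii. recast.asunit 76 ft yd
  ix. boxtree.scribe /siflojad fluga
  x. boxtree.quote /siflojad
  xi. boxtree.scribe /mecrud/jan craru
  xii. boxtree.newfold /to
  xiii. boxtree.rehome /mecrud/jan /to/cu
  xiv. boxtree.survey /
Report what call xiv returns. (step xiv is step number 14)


Answer: [mecrud/, siflojad, to/]

Derivation:
→ asunit(v→69, u_from→oz, u_to→g)
← 3129787353/1600000
→ newfold(p→/mecrud)
← ok
→ scribe(p→/mecrud/jodru, c→vozivo)
← created
→ erase(p→/mecrud)
← ToolError: not empty
→ scribe(p→/siflojad, c→smeslafo)
← created
→ survey(p→/mecrud)
← [jodru]
→ erase(p→/mecrud/jodru)
← ok
→ asunit(v→76, u_from→ft, u_to→yd)
← 76/3
→ scribe(p→/siflojad, c→fluga)
← overwrote
→ quote(p→/siflojad)
← fluga
→ scribe(p→/mecrud/jan, c→craru)
← created
→ newfold(p→/to)
← ok
→ rehome(s→/mecrud/jan, d→/to/cu)
← ok
→ survey(p→/)
← [mecrud/, siflojad, to/]


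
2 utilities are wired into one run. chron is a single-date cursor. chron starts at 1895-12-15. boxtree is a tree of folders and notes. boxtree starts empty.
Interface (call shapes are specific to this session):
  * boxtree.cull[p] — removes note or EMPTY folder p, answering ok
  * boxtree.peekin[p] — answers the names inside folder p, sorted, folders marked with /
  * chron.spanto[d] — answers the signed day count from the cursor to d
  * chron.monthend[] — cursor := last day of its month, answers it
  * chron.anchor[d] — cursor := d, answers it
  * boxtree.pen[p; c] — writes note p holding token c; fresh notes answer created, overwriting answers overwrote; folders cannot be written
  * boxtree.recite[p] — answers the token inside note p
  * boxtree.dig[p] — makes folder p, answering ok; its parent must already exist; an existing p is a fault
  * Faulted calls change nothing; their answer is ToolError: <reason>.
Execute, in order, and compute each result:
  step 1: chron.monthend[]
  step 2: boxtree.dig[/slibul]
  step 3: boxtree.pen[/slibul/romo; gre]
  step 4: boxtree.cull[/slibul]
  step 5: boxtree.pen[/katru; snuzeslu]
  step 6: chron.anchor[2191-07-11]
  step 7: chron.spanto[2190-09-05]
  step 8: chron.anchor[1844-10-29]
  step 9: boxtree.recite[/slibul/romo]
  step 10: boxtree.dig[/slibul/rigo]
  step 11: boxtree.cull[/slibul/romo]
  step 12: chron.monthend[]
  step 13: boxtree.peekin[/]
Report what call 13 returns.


CALL monthend[]
RET  1895-12-31
CALL dig[/slibul]
RET  ok
CALL pen[/slibul/romo; gre]
RET  created
CALL cull[/slibul]
RET  ToolError: not empty
CALL pen[/katru; snuzeslu]
RET  created
CALL anchor[2191-07-11]
RET  2191-07-11
CALL spanto[2190-09-05]
RET  -309
CALL anchor[1844-10-29]
RET  1844-10-29
CALL recite[/slibul/romo]
RET  gre
CALL dig[/slibul/rigo]
RET  ok
CALL cull[/slibul/romo]
RET  ok
CALL monthend[]
RET  1844-10-31
CALL peekin[/]
RET  [katru, slibul/]

Answer: [katru, slibul/]


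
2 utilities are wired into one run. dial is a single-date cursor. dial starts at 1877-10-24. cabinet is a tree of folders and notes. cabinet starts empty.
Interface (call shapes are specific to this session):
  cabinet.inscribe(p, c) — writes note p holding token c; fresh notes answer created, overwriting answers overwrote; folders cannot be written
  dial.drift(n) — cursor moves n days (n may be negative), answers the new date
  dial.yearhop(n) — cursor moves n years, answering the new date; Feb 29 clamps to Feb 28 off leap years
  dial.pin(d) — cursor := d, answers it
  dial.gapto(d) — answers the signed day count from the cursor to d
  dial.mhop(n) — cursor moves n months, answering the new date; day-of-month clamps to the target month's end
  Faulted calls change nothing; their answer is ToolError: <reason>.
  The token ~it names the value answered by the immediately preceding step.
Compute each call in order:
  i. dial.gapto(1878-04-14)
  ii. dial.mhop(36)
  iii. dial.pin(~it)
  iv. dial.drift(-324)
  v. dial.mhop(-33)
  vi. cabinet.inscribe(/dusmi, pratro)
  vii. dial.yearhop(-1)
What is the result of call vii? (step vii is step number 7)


I run dial.gapto with 1878-04-14, and get 172.
Then dial.mhop with 36, giving 1880-10-24.
I invoke dial.pin with ~it, which returns 1880-10-24.
I try dial.drift with -324, → 1879-12-05.
Calling dial.mhop with -33, giving 1877-03-05.
I invoke cabinet.inscribe with /dusmi, pratro, and observe created.
I run dial.yearhop with -1, yielding 1876-03-05.

Answer: 1876-03-05


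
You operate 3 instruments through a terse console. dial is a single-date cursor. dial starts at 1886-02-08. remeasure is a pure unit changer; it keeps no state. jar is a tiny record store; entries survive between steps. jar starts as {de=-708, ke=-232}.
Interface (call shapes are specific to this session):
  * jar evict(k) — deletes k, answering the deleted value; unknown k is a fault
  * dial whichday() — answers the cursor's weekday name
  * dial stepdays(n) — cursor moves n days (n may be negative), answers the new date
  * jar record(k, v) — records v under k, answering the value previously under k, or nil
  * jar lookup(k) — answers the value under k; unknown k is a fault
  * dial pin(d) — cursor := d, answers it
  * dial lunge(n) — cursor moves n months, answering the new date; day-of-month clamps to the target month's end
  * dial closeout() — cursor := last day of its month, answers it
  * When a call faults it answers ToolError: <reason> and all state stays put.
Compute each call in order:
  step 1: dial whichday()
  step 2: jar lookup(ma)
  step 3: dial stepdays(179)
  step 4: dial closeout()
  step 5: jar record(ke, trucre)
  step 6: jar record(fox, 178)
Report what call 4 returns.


Answer: 1886-08-31

Derivation:
I run dial whichday(), and observe Monday.
I run jar lookup on k=ma, and see ToolError: no such key ma.
Invoking dial stepdays on n=179, giving 1886-08-06.
I call dial closeout(), → 1886-08-31.
I invoke jar record on k=ke, v=trucre, which returns -232.
Now I run jar record on k=fox, v=178, yielding nil.
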